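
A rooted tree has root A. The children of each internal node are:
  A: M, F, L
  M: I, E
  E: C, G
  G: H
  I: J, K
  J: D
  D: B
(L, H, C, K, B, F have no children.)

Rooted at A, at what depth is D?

Path from A to D: A → M → I → J → D, which has 4 edges.

4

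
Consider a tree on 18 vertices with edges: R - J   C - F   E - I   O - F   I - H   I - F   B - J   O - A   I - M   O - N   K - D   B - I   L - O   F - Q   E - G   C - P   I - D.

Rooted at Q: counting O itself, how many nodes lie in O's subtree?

Descendants of O (including itself): O, L, A, N. That's 4.

4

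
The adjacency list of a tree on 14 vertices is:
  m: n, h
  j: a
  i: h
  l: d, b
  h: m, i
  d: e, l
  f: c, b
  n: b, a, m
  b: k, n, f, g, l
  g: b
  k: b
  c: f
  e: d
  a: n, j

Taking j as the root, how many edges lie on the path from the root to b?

3

j – a – n – b — 3 edges.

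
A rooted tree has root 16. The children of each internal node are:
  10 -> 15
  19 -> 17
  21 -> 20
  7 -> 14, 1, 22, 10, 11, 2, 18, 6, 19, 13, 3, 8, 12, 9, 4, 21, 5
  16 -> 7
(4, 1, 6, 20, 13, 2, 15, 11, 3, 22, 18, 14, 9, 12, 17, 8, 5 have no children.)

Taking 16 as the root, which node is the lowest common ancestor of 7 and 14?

7

Path 7→root: 7 16; path 14→root: 14 7 16.
First common node: 7.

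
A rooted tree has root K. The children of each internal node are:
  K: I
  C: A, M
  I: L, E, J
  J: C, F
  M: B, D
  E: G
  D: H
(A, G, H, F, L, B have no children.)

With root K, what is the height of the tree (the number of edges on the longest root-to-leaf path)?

6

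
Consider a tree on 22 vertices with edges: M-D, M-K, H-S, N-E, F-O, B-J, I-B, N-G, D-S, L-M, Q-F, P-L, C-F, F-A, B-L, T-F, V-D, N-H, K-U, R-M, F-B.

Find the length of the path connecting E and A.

9

Walking from E: E – N – H – S – D – M – L – B – F – A. Length 9.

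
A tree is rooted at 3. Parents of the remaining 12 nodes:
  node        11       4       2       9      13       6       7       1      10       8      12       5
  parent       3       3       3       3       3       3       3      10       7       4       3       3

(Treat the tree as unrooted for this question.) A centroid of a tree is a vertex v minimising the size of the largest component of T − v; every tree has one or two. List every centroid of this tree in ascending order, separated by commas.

3

If 3 is removed the pieces have sizes 3, 2, 1, 1, 1, 1, 1, 1, 1, all ≤ ⌊13/2⌋ = 6.
Every other node leaves some component of size > 6, so the centroid is unique.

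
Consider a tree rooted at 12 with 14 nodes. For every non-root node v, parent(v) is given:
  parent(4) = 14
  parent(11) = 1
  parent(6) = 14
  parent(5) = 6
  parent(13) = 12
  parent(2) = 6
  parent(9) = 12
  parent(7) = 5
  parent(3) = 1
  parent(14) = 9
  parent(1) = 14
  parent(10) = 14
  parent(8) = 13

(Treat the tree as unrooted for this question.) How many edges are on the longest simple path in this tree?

A longest path is 8 – 13 – 12 – 9 – 14 – 6 – 5 – 7, with 7 edges.

7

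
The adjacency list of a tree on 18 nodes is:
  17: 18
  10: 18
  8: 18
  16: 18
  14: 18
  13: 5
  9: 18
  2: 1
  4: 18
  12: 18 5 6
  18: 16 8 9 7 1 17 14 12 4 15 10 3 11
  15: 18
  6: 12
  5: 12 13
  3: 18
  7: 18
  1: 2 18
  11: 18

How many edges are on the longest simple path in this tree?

Starting from 13, a farthest node is 2 at distance 5.
One longest path: 13 - 5 - 12 - 18 - 1 - 2.
So the diameter is 5.

5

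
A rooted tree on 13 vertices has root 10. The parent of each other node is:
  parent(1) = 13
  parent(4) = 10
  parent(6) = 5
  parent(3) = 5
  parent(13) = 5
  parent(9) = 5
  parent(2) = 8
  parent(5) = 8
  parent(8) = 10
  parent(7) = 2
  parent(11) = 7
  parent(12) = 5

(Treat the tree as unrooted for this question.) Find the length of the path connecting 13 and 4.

4

The path is 13 - 5 - 8 - 10 - 4, which has 4 edges.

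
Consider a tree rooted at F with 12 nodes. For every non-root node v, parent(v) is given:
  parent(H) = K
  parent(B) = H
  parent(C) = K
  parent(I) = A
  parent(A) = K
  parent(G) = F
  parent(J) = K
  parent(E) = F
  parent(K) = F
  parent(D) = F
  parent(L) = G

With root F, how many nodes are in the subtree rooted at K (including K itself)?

K's subtree: {K, H, A, C, J, B, I}, size 7.

7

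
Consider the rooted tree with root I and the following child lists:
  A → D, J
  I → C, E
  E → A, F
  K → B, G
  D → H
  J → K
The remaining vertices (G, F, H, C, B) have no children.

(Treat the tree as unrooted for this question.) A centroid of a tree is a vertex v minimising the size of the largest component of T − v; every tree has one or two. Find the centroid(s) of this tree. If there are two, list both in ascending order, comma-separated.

A

Removing A splits the tree into components of sizes 4, 4, 2; the largest is 4 ≤ ⌊11/2⌋ = 5.
No neighbour of A does as well, so A is the unique centroid.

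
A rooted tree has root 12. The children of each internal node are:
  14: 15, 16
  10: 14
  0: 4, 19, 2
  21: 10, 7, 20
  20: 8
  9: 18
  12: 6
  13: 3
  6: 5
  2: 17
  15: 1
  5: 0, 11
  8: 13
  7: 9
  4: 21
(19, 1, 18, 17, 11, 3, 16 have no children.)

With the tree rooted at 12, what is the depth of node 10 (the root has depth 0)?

6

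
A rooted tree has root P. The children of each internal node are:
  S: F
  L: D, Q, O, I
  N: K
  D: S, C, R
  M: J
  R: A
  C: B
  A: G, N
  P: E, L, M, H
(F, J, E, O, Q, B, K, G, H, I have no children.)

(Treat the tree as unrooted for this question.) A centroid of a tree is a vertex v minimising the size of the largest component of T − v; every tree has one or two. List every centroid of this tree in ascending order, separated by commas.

Delete D: the remaining components have sizes 9, 5, 2, 2. Max 9 ≤ 9, so D is a centroid.
Every other node leaves some component of size > 9, so the centroid is unique.

D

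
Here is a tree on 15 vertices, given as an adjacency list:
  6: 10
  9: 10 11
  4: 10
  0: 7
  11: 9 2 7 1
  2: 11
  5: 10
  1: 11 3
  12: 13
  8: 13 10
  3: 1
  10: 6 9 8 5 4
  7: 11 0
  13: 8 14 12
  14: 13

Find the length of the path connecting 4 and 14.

The path is 4 - 10 - 8 - 13 - 14, which has 4 edges.

4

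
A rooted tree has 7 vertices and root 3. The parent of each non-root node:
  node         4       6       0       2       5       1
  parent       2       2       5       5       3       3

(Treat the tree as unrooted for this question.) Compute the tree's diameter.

A longest path is 1 - 3 - 5 - 2 - 4, with 4 edges.

4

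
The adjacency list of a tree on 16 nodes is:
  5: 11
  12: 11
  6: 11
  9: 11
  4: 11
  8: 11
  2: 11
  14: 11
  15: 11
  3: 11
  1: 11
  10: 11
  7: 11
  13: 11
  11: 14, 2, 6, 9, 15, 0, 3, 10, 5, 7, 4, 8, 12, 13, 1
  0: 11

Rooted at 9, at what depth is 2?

2

9 → 11 → 2 — 2 edges.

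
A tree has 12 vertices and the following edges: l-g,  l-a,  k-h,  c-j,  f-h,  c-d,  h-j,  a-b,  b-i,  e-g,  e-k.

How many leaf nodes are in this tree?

Exactly 3 nodes have a single neighbour: d, f, i.

3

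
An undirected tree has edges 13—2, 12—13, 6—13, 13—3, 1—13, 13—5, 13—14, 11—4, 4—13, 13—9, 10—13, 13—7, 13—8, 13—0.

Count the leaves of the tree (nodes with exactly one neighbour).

13

The leaves are 0, 1, 2, 3, 5, 6, 7, 8, 9, 10, 11, 12, 14.
That is 13 leaves.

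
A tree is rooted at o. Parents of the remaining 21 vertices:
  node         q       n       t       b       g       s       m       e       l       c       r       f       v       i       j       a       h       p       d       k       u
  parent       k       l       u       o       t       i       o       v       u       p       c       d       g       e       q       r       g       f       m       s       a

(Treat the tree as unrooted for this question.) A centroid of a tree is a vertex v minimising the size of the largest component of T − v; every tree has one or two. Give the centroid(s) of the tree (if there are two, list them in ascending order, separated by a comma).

Delete u: the remaining components have sizes 10, 9, 2. Max 10 ≤ 11, so u is a centroid.
Every other node leaves some component of size > 11, so the centroid is unique.

u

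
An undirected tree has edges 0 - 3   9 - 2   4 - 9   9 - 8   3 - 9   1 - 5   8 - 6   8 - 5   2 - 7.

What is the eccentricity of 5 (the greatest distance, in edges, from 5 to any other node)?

The node farthest from 5 is 0 (7 also at distance 4), via 5 – 8 – 9 – 3 – 0 — 4 edges.

4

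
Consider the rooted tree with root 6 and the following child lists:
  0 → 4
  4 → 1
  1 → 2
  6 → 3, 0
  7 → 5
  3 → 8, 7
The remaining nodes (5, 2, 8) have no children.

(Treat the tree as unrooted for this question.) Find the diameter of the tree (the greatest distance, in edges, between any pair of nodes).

A longest path is 5-7-3-6-0-4-1-2, with 7 edges.

7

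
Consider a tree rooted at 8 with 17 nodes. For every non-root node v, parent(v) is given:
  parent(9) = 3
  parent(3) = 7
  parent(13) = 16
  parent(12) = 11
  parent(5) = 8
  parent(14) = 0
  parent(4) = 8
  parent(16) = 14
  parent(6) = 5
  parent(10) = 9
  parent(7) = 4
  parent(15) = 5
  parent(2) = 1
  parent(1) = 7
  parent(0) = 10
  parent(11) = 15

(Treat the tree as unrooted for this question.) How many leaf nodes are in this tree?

Exactly 4 nodes have a single neighbour: 2, 6, 12, 13.

4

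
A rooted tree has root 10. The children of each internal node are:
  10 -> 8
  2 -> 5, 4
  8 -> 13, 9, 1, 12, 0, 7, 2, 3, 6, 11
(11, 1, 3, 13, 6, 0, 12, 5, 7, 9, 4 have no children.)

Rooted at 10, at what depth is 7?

2

10 → 8 → 7 — 2 edges.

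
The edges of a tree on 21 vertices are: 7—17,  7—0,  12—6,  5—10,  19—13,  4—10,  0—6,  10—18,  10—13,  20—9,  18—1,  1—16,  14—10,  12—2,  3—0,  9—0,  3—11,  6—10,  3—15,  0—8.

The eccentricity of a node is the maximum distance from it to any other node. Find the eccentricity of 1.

6

A farthest node from 1 is 15 (20, 17, 11 also at distance 6).
The path 1–18–10–6–0–3–15 has 6 edges.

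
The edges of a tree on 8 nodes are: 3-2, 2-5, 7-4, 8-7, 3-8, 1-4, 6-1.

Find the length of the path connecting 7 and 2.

3

Walking from 7: 7 - 8 - 3 - 2. Length 3.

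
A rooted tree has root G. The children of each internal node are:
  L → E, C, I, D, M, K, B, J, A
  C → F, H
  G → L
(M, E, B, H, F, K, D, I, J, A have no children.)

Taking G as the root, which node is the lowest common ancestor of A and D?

A's ancestor chain is A, L, G and D's is D, L, G; they first meet at L.

L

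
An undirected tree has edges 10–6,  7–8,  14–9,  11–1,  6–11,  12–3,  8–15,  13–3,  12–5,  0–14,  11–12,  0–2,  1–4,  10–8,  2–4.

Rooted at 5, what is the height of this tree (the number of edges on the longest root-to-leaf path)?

The longest root-to-leaf path is 5 → 12 → 11 → 1 → 4 → 2 → 0 → 14 → 9 (8 edges).

8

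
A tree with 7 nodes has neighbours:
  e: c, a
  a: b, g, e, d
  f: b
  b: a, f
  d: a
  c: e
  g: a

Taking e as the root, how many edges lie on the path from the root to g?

Path from e to g: e → a → g, which has 2 edges.

2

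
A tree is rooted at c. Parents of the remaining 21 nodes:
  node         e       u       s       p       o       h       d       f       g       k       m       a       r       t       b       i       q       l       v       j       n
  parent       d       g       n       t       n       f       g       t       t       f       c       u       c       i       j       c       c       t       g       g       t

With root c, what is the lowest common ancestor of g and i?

i

Path g→root: g t i c; path i→root: i c.
First common node: i.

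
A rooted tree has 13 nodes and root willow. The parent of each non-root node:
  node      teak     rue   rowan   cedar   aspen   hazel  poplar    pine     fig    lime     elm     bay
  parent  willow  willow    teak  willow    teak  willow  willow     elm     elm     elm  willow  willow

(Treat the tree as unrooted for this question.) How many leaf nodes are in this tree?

10

Exactly 10 nodes have a single neighbour: aspen, bay, cedar, fig, hazel, lime, pine, poplar, rowan, rue.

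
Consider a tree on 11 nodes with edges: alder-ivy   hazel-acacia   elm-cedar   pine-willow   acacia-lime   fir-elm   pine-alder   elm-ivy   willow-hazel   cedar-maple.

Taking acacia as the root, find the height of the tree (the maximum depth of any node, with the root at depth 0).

8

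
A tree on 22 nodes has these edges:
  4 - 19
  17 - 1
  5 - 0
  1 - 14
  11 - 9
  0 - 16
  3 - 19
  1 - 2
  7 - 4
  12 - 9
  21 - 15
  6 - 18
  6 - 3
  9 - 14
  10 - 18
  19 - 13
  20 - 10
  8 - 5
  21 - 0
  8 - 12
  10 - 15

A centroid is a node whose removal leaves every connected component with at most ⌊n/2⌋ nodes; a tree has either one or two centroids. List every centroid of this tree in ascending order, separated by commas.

Delete 0: the remaining components have sizes 11, 9, 1. Max 11 ≤ 11, so 0 is a centroid.
21 is adjacent to 0 and is also a centroid (the largest component after removing it is likewise 11).

0, 21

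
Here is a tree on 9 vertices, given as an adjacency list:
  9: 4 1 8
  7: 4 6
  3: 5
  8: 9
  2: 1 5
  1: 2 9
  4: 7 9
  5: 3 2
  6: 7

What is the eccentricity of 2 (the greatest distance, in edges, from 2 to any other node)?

5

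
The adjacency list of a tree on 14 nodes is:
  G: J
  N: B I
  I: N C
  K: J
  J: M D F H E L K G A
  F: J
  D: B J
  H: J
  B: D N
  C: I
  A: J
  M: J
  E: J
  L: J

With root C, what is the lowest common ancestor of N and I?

I

Path N→root: N I C; path I→root: I C.
First common node: I.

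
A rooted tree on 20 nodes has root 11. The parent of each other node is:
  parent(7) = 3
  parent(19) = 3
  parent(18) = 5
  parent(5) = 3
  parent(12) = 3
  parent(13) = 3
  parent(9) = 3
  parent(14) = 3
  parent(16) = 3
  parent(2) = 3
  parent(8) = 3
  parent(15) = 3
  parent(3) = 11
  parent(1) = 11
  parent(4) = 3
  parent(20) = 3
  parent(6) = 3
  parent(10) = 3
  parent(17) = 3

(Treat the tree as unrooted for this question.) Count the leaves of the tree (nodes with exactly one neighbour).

Exactly 17 nodes have a single neighbour: 1, 2, 4, 6, 7, 8, 9, 10, 12, 13, 14, 15, 16, 17, 18, 19, 20.

17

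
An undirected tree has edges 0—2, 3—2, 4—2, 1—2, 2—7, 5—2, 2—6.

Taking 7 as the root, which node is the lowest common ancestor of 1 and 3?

2

Ancestors of 1 (toward the root): 1, 2, 7.
Ancestors of 3: 3, 2, 7.
The deepest node appearing in both lists is 2.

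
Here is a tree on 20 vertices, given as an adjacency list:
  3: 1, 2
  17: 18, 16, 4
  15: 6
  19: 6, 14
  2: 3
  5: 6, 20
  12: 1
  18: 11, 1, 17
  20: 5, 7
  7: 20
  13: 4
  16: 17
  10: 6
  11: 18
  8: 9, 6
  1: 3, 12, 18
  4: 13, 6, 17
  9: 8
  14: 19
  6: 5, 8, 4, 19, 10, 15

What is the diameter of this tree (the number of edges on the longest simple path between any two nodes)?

Starting from 2, a farthest node is 7 at distance 9.
One longest path: 2–3–1–18–17–4–6–5–20–7.
So the diameter is 9.

9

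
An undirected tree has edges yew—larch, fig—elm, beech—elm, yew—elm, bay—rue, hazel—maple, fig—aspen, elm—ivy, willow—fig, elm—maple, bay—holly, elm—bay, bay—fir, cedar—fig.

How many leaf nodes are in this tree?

Exactly 10 nodes have a single neighbour: aspen, beech, cedar, fir, hazel, holly, ivy, larch, rue, willow.

10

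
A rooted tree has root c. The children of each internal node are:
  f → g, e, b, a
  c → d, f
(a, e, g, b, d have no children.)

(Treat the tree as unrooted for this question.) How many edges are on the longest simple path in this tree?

A longest path is d – c – f – g, with 3 edges.

3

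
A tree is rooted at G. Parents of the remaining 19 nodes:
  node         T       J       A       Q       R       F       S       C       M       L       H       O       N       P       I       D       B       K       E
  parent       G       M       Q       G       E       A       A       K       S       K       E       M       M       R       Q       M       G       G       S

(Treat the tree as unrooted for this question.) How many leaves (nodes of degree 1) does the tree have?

12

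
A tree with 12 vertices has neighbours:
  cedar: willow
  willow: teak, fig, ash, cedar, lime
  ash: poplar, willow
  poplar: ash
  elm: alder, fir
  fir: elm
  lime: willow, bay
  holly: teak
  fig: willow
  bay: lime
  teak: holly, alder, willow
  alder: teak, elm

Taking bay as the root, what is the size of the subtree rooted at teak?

5

teak's subtree: {teak, alder, holly, elm, fir}, size 5.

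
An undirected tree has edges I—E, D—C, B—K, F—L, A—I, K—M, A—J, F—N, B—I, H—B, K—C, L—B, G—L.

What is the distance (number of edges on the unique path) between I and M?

3

I–B–K–M: 3 edges.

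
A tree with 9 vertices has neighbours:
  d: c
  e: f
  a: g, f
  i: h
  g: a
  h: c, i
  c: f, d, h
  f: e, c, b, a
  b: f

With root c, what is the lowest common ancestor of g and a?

a

Path g→root: g a f c; path a→root: a f c.
First common node: a.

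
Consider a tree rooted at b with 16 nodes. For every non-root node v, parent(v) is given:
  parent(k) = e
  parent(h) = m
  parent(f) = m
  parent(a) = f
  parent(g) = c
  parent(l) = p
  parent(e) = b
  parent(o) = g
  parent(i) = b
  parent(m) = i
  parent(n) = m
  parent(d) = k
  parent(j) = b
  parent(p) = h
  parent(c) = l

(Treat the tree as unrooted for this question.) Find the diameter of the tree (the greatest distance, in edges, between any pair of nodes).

Starting from o, a farthest node is d at distance 11.
One longest path: o-g-c-l-p-h-m-i-b-e-k-d.
So the diameter is 11.

11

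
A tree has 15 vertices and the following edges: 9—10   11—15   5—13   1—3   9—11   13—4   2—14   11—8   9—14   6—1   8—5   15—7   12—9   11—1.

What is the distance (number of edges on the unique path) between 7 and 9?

The path is 7–15–11–9, which has 3 edges.

3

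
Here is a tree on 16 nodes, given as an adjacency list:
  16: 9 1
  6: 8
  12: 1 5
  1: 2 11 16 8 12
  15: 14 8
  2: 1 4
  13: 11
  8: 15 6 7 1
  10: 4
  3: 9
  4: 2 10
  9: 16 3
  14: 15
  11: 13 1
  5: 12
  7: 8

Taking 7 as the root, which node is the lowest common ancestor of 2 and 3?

Ancestors of 2 (toward the root): 2, 1, 8, 7.
Ancestors of 3: 3, 9, 16, 1, 8, 7.
The deepest node appearing in both lists is 1.

1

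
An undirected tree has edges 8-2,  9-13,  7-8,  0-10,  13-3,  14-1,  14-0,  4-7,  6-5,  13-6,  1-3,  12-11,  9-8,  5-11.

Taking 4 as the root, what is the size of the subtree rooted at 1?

Descendants of 1 (including itself): 1, 14, 0, 10. That's 4.

4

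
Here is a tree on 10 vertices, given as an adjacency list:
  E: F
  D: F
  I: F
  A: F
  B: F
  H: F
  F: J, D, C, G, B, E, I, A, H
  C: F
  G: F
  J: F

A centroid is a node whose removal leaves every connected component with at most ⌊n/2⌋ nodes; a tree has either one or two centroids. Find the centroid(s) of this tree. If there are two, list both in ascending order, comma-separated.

F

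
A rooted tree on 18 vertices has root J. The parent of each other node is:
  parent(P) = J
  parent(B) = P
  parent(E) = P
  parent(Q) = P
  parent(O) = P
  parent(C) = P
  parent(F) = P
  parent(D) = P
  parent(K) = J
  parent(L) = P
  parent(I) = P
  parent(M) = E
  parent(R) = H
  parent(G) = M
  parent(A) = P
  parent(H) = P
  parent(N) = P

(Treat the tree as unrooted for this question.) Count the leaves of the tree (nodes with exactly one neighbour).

Exactly 13 nodes have a single neighbour: A, B, C, D, F, G, I, K, L, N, O, Q, R.

13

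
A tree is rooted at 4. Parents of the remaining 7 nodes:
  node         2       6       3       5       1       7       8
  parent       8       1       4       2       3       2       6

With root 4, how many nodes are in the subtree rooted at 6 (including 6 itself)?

Descendants of 6 (including itself): 6, 8, 2, 5, 7. That's 5.

5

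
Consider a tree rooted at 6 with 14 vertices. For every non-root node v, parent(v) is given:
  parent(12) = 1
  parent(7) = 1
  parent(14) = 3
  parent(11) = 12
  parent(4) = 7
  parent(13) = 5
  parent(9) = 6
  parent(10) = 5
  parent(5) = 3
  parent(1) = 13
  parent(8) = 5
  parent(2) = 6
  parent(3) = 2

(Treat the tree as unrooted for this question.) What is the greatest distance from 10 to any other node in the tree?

5

The node farthest from 10 is 9 (4, 11 also at distance 5), via 10-5-3-2-6-9 — 5 edges.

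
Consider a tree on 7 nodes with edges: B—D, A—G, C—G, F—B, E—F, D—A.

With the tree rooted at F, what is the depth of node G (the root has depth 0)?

Climbing from G to the root: G–A–D–B–F. That's 4 steps.

4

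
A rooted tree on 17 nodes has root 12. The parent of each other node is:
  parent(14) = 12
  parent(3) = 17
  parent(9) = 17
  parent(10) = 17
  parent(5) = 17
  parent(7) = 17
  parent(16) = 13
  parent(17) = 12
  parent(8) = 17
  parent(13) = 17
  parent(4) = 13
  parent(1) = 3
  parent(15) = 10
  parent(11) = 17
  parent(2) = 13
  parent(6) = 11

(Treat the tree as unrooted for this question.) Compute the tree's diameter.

A longest path is 16 – 13 – 17 – 12 – 14, with 4 edges.

4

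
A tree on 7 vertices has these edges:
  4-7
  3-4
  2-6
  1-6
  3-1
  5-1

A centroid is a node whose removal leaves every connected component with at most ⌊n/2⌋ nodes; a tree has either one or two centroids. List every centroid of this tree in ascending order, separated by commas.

Delete 1: the remaining components have sizes 3, 2, 1. Max 3 ≤ 3, so 1 is a centroid.
No neighbour of 1 does as well, so 1 is the unique centroid.

1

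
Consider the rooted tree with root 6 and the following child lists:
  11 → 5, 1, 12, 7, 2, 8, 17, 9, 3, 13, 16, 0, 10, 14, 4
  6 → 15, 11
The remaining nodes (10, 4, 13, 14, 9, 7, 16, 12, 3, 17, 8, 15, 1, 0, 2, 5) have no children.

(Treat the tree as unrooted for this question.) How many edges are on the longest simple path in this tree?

3

Starting from 15, a farthest node is 2 at distance 3.
One longest path: 15 – 6 – 11 – 2.
So the diameter is 3.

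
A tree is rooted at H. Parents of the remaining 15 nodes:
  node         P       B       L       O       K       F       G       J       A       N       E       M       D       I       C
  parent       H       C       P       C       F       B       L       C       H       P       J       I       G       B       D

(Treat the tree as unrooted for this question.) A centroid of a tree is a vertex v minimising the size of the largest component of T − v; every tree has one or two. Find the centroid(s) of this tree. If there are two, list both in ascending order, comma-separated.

C

If C is removed the pieces have sizes 7, 5, 2, 1, all ≤ ⌊16/2⌋ = 8.
Every other node leaves some component of size > 8, so the centroid is unique.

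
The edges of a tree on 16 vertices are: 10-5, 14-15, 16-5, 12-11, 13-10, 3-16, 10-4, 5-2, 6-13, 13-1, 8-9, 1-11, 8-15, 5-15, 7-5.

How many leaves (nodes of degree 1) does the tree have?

Exactly 8 nodes have a single neighbour: 2, 3, 4, 6, 7, 9, 12, 14.

8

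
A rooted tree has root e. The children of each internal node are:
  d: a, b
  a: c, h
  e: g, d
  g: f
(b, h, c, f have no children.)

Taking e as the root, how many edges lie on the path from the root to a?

2

Path from e to a: e – d – a, which has 2 edges.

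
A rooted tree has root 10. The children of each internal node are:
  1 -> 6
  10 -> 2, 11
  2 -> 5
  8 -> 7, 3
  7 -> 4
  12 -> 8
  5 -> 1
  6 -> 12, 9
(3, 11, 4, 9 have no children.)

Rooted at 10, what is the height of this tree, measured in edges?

8

A deepest node is 4, reached by 10–2–5–1–6–12–8–7–4.
That path has 8 edges, so the height is 8.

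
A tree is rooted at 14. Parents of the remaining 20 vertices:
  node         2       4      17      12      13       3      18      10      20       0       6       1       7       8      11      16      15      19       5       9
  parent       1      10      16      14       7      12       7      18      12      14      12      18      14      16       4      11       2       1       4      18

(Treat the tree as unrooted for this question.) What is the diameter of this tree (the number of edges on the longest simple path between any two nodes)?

9

Starting from 6, a farthest node is 17 at distance 9.
One longest path: 6 - 12 - 14 - 7 - 18 - 10 - 4 - 11 - 16 - 17.
So the diameter is 9.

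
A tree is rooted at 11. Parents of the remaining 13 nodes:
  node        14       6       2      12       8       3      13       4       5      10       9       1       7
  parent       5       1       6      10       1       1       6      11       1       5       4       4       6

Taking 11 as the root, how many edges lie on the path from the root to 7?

4

Climbing from 7 to the root: 7 – 6 – 1 – 4 – 11. That's 4 steps.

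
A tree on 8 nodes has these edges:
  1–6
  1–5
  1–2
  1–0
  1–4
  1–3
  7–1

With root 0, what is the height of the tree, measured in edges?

The longest root-to-leaf path is 0 – 1 – 2 (2 edges).

2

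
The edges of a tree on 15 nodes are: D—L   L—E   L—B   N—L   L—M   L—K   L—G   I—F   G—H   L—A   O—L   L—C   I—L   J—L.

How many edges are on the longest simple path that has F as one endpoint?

4

Distances from F peak at 4, attained at H.
F – I – L – G – H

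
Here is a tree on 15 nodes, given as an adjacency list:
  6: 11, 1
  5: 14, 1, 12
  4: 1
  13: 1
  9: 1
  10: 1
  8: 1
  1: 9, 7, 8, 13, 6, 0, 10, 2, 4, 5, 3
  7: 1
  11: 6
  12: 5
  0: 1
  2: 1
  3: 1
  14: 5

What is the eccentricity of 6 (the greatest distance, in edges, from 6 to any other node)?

3

A farthest node from 6 is 14 (12 also at distance 3).
The path 6 – 1 – 5 – 14 has 3 edges.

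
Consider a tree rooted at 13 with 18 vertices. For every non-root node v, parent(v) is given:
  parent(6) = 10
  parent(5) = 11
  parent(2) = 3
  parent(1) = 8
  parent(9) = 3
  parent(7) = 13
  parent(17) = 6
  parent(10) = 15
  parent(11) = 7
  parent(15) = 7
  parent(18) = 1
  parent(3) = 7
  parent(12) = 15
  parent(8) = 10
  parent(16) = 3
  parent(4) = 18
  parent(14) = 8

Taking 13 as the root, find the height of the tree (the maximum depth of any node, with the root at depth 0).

7

The longest root-to-leaf path is 13-7-15-10-8-1-18-4 (7 edges).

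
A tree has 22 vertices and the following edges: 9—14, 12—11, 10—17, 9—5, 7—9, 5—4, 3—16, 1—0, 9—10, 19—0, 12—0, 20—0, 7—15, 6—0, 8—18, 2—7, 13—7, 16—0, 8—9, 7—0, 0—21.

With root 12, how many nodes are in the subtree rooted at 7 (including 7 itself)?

12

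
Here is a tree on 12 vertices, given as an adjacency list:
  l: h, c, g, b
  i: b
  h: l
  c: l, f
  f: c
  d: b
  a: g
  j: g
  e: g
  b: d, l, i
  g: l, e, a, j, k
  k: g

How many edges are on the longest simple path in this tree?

4

A longest path is i - b - l - g - j, with 4 edges.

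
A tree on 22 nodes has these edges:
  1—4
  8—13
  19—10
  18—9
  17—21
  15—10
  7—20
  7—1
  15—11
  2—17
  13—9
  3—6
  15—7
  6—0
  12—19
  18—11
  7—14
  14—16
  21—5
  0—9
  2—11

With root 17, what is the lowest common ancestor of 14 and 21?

Ancestors of 14 (toward the root): 14, 7, 15, 11, 2, 17.
Ancestors of 21: 21, 17.
The deepest node appearing in both lists is 17.

17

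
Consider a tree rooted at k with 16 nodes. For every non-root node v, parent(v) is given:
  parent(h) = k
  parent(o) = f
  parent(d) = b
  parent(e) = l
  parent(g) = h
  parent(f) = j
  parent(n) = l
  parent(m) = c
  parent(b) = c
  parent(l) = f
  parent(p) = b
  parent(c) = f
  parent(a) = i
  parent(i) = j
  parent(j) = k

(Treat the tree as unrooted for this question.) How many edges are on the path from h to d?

The path is h - k - j - f - c - b - d, which has 6 edges.

6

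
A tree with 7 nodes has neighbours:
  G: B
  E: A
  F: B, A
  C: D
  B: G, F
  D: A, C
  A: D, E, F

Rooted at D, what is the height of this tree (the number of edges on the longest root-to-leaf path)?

A deepest node is G, reached by D-A-F-B-G.
That path has 4 edges, so the height is 4.

4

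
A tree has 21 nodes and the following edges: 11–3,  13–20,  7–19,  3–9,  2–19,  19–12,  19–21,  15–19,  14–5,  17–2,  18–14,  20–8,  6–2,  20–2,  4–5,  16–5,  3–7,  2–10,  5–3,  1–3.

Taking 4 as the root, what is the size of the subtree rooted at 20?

Descendants of 20 (including itself): 20, 13, 8. That's 3.

3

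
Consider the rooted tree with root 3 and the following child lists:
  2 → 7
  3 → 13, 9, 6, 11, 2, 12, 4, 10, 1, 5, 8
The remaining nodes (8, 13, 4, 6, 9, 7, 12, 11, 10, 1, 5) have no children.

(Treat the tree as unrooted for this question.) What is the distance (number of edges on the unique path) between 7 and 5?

3

7–2–3–5: 3 edges.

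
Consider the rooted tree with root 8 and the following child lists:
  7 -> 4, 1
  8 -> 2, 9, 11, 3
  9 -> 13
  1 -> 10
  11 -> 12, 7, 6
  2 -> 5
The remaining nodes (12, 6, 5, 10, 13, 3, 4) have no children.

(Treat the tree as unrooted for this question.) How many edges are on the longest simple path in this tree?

6

A longest path is 10–1–7–11–8–9–13, with 6 edges.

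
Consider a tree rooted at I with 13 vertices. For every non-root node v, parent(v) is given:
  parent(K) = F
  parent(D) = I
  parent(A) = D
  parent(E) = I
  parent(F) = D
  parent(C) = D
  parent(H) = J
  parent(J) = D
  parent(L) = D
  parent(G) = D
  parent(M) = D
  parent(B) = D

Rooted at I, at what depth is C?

2

I–D–C — 2 edges.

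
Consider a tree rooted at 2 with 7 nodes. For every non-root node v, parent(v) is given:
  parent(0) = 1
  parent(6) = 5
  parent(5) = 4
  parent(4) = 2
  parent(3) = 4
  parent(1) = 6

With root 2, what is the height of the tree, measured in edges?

A deepest node is 0, reached by 2 → 4 → 5 → 6 → 1 → 0.
That path has 5 edges, so the height is 5.

5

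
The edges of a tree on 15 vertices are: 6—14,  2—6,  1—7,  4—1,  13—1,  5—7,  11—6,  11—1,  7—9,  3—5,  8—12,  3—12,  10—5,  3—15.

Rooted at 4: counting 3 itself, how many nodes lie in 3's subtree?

4

3's subtree: {3, 12, 15, 8}, size 4.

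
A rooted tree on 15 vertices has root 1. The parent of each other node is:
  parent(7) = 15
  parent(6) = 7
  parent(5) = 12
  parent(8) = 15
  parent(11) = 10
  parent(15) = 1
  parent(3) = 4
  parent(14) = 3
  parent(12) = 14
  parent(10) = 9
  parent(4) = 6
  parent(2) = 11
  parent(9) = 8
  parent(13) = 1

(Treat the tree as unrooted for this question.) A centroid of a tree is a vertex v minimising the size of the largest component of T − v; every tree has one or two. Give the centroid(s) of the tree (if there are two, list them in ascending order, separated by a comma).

If 15 is removed the pieces have sizes 7, 5, 2, all ≤ ⌊15/2⌋ = 7.
Every other node leaves some component of size > 7, so the centroid is unique.

15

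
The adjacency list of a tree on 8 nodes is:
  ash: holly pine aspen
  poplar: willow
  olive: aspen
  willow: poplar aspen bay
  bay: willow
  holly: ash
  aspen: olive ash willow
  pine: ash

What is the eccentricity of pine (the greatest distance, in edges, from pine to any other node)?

4

A farthest node from pine is bay (poplar also at distance 4).
The path pine–ash–aspen–willow–bay has 4 edges.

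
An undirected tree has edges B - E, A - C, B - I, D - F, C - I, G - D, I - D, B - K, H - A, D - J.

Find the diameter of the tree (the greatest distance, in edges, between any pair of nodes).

BFS from H reaches G last, at distance 5; BFS from G confirms no node is farther.
Path: H-A-C-I-D-G.

5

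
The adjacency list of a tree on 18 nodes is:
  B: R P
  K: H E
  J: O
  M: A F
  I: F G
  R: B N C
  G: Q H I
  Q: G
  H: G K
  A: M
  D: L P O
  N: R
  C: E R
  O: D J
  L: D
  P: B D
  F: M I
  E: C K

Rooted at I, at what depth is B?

I → G → H → K → E → C → R → B — 7 edges.

7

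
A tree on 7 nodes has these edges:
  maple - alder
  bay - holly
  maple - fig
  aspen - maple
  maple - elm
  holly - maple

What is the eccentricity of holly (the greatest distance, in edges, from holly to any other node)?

Distances from holly peak at 2, attained at elm (aspen, alder, fig also at distance 2).
holly–maple–elm

2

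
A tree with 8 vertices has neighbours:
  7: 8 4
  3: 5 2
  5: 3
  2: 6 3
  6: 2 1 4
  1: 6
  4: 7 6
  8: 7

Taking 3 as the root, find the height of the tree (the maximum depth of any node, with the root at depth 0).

5

8 sits deepest: 3–2–6–4–7–8 — 5 edges from the root.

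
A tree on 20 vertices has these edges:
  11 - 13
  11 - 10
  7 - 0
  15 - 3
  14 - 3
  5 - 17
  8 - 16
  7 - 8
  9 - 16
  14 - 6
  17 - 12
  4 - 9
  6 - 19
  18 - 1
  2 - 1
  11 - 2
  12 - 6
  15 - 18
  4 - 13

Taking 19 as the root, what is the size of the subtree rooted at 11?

9

The subtree rooted at 11 contains: 11, 13, 10, 4, 9, 16, 8, 7, 0 — 9 nodes.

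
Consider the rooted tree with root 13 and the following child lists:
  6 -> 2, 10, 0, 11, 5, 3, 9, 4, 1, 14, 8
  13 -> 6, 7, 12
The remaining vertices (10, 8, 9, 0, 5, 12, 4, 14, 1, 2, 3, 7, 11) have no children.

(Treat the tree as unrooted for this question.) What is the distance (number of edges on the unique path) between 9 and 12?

Walking from 9: 9 – 6 – 13 – 12. Length 3.

3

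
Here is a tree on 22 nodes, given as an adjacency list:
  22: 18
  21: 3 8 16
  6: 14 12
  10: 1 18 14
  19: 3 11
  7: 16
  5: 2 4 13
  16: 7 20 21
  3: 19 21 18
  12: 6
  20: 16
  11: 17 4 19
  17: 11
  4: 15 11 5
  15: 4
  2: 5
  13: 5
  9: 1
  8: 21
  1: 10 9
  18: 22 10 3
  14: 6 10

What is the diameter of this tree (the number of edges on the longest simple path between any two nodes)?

A longest path is 12 – 6 – 14 – 10 – 18 – 3 – 19 – 11 – 4 – 5 – 13, with 10 edges.

10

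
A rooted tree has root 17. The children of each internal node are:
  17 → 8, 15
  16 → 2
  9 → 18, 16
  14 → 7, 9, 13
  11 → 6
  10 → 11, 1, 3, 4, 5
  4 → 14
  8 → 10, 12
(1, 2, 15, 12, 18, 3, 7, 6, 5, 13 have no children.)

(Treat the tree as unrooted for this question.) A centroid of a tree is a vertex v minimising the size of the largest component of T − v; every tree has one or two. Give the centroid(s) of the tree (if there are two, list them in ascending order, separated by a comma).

If 10 is removed the pieces have sizes 8, 4, 2, 1, 1, 1, all ≤ ⌊18/2⌋ = 9.
Every other node leaves some component of size > 9, so the centroid is unique.

10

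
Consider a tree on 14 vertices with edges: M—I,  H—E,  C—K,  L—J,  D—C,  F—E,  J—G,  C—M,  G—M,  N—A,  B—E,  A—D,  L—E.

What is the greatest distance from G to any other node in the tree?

Distances from G peak at 5, attained at N.
G–M–C–D–A–N

5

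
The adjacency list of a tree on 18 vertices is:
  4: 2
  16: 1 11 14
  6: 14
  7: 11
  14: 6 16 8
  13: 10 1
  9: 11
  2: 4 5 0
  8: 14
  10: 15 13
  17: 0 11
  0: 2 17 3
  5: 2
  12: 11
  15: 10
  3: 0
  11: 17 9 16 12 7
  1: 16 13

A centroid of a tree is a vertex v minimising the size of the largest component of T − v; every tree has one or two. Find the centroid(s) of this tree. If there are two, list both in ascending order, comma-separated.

Delete 11: the remaining components have sizes 8, 6, 1, 1, 1. Max 8 ≤ 9, so 11 is a centroid.
No neighbour of 11 does as well, so 11 is the unique centroid.

11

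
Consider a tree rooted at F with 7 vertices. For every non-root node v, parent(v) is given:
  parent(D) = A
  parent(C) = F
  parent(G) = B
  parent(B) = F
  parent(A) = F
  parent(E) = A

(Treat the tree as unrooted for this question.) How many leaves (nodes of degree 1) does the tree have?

4

Exactly 4 nodes have a single neighbour: C, D, E, G.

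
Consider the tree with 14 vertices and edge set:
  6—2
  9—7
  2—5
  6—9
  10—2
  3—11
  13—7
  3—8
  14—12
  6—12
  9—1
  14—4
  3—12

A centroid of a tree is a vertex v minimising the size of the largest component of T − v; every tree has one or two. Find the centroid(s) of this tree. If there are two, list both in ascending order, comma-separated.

6

Delete 6: the remaining components have sizes 6, 4, 3. Max 6 ≤ 7, so 6 is a centroid.
No neighbour of 6 does as well, so 6 is the unique centroid.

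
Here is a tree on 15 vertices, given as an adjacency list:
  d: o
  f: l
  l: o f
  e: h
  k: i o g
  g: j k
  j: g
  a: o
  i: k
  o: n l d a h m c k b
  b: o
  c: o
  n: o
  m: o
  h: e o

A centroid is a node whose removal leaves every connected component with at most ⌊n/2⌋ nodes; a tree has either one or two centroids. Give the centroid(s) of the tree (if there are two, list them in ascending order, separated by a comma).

o

If o is removed the pieces have sizes 4, 2, 2, 1, 1, 1, 1, 1, 1, all ≤ ⌊15/2⌋ = 7.
No neighbour of o does as well, so o is the unique centroid.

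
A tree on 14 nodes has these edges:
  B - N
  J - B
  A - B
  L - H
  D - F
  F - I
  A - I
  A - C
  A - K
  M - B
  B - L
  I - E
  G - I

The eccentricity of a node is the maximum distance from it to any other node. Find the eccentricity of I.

4

The node farthest from I is H, via I–A–B–L–H — 4 edges.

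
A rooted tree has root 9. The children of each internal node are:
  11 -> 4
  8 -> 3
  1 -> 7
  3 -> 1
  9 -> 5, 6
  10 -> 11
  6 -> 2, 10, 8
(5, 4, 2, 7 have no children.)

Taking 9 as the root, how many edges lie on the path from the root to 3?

3

Climbing from 3 to the root: 3 – 8 – 6 – 9. That's 3 steps.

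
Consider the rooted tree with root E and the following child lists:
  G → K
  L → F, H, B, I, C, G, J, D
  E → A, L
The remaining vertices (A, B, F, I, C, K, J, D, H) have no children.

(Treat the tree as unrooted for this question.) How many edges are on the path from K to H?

The path is K – G – L – H, which has 3 edges.

3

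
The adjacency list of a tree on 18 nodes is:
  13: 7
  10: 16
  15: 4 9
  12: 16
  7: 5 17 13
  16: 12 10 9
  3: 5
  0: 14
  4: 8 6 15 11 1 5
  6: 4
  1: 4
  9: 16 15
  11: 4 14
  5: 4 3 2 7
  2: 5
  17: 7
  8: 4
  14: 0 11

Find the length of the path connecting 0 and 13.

6

Walking from 0: 0–14–11–4–5–7–13. Length 6.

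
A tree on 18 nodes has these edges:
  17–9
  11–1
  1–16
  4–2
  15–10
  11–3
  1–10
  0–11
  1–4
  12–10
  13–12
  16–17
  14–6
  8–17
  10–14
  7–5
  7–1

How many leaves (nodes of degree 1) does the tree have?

9

Degree-1 nodes: 0, 2, 3, 5, 6, 8, 9, 13, 15 — 9 of them.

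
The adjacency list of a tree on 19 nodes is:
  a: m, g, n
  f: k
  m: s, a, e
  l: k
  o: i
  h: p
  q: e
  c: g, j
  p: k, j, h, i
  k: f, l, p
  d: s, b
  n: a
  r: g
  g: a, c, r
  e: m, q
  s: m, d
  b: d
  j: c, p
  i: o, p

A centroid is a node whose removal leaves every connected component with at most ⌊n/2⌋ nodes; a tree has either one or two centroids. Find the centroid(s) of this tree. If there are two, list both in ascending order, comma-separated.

g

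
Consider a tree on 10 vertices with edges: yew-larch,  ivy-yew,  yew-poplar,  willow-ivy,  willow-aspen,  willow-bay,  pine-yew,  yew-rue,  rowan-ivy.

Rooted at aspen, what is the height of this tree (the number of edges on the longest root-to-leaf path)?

4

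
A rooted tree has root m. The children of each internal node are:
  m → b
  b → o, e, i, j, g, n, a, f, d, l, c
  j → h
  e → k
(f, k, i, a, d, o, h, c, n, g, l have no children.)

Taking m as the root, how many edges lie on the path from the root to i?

Path from m to i: m – b – i, which has 2 edges.

2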